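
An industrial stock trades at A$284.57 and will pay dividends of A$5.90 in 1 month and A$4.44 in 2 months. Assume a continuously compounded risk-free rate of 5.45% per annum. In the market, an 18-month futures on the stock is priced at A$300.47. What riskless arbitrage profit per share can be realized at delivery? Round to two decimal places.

PV(dividends) I = 5.90·e^(−0.0545·1/12) + 4.44·e^(−0.0545·2/12) = 10.2731
Fair futures F* = (S − I)·e^(rT) = (284.57 − 10.2731)·e^0.081750 = 274.2969 × 1.085184 = 297.6626
Market A$300.47 > fair 297.6626: forward overpriced → cash-and-carry (borrow at r, buy the stock and collect the dividends, short the forward).
Profit at T = |F_mkt − F*| = |300.47 − 297.6626| = A$2.81 per share

A$2.81 per share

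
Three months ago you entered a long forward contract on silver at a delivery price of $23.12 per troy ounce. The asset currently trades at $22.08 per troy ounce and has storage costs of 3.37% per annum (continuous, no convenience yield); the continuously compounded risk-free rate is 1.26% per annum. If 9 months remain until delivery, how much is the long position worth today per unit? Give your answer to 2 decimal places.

Current fair forward for the remaining 9 months: F = S·e^((r + u)·T), (r + u) = 0.0126 + 0.0337 = 0.0463
F = 22.08 · e^(0.0463 × 9/12) = 22.08 × 1.035335 = 22.8602
Value of long forward = (F − K)·e^(−rT) = (22.8602 − 23.12) · e^(−0.0126·9/12)
= -0.2598 × 0.990595 = -0.26

-$0.26 per troy ounce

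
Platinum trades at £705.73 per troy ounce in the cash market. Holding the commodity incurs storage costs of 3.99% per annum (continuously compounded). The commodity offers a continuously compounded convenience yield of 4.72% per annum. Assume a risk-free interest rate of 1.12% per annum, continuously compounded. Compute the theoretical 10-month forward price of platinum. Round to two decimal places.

Net carry = r + u − y = 0.0112 + 0.0399 − 0.0472 = 0.0039
F = S·e^((r+u−y)T) = 705.73 · e^(0.0039 × 10/12) = 705.73 · e^0.003250
= 705.73 × 1.003255 = £708.03 per troy ounce

£708.03 per troy ounce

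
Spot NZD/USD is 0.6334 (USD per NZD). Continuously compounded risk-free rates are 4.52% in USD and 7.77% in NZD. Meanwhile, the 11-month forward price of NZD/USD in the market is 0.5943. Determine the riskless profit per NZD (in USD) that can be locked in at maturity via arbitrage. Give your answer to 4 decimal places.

0.0205 per NZD (in USD)

Fair forward: F* = S·e^(carry·T), with carry = (r_USD − r_NZD) = 0.0452 − 0.0777 = -0.0325
F* = 0.6334 · e^(-0.0325 × 11/12) = 0.6334 · e^-0.029792 = 0.6334 × 0.970647 = 0.6148
Market 0.5943 < fair 0.6148: forward underpriced → reverse cash-and-carry (short spot, go long the forward).
At maturity, profit = |F_mkt − F*| = |0.5943 − 0.6148| = 0.0205 per NZD (in USD)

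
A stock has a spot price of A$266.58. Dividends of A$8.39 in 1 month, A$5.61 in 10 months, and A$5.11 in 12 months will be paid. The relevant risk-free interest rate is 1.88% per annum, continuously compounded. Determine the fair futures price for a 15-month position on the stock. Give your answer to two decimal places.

PV(dividends) I = 8.39·e^(−0.0188·1/12) + 5.61·e^(−0.0188·10/12) + 5.11·e^(−0.0188·12/12)
I = 8.3769 + 5.5228 + 5.0148 = 18.9145
F = (S − I)·e^(rT) = (266.58 − 18.9145) · e^(0.0188·15/12)
= 247.6655 · e^0.023500 = 247.6655 × 1.023778 = A$253.55

A$253.55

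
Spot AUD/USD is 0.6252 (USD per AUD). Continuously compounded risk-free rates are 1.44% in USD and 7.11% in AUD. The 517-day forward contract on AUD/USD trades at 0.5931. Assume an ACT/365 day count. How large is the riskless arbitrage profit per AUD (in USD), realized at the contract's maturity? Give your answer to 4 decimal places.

0.0161 per AUD (in USD)

Fair forward: F* = S·e^(carry·T), with carry = (r_USD − r_AUD) = 0.0144 − 0.0711 = -0.0567
F* = 0.6252 · e^(-0.0567 × 517/365) = 0.6252 · e^-0.080312 = 0.6252 × 0.922828 = 0.5770
Market 0.5931 > fair 0.5770: forward overpriced → cash-and-carry (buy spot, short the forward).
At maturity, profit = |F_mkt − F*| = |0.5931 − 0.5770| = 0.0161 per AUD (in USD)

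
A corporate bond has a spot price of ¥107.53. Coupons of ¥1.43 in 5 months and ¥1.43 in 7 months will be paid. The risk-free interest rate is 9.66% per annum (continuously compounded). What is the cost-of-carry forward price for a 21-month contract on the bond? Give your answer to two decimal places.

PV(coupons) I = 1.43·e^(−0.0966·5/12) + 1.43·e^(−0.0966·7/12)
I = 1.3736 + 1.3516 = 2.7252
F = (S − I)·e^(rT) = (107.53 − 2.7252) · e^(0.0966·21/12)
= 104.8048 · e^0.169050 = 104.8048 × 1.184179 = ¥124.11

¥124.11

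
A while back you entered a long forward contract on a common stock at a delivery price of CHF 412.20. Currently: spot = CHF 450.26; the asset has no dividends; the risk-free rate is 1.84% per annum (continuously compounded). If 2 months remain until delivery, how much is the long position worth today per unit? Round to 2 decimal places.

Current fair forward for the remaining 2 months: F = S·e^(r·T), r = 0.0184
F = 450.26 · e^(0.0184 × 2/12) = 450.26 × 1.003071 = 451.6427
Value of long forward = (F − K)·e^(−rT) = (451.6427 − 412.20) · e^(−0.0184·2/12)
= 39.4427 × 0.996938 = 39.32

CHF 39.32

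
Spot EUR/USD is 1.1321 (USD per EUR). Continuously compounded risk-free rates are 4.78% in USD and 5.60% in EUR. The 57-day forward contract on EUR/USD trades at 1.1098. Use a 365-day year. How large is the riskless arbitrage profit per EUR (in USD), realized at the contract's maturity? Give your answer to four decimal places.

Fair forward: F* = S·e^(carry·T), with carry = (r_USD − r_EUR) = 0.0478 − 0.0560 = -0.0082
F* = 1.1321 · e^(-0.0082 × 57/365) = 1.1321 · e^-0.001281 = 1.1321 × 0.998720 = 1.1307
Market 1.1098 < fair 1.1307: forward underpriced → reverse cash-and-carry (short spot, go long the forward).
At maturity, profit = |F_mkt − F*| = |1.1098 − 1.1307| = 0.0209 per EUR (in USD)

0.0209 per EUR (in USD)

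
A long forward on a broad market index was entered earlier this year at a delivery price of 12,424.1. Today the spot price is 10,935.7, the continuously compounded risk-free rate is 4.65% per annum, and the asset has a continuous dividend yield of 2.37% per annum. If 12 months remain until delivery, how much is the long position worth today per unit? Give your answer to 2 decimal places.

-1180.03

Current fair forward for the remaining 12 months: F = S·e^((r − q)·T), (r − q) = 0.0465 − 0.0237 = 0.0228
F = 10935.7 · e^(0.0228 × 12/12) = 10935.7 × 1.02306191 = 11187.8981
Value of long forward = (F − K)·e^(−rT) = (11187.8981 − 12424.1) · e^(−0.0465·12/12)
= -1236.2019 × 0.95456456 = -1180.03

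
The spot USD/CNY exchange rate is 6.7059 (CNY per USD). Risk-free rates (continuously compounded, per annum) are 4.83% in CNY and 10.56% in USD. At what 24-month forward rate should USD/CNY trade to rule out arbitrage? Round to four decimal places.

F = S·e^((r_CNY − r_USD)T) = 6.7059 · e^((0.0483 − 0.1056) × 24/12)
= 6.7059 · e^-0.114600 = 6.7059 × 0.891723
F = 5.9798 CNY per USD

5.9798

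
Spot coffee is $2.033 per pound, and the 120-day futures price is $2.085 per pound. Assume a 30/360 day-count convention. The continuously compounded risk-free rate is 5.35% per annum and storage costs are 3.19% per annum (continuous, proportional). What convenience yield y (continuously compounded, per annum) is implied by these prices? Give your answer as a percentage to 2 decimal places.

0.96%

F = S·e^((r+u−y)T) ⇒ (r+u−y) = ln(F/S)/T
ln(2.085/2.033) = 0.025256; /T ⇒ 0.075768
y = r + u − ln(F/S)/T = 0.0535 + 0.0319 − 0.075768 = 0.009632
y = 0.96%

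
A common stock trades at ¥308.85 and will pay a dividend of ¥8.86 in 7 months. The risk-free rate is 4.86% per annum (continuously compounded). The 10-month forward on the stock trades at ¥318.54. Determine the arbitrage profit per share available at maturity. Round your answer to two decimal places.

¥5.89 per share

PV(dividends) I = 8.86·e^(−0.0486·7/12) = 8.6123
Fair forward F* = (S − I)·e^(rT) = (308.85 − 8.6123)·e^0.040500 = 300.2377 × 1.041331 = 312.6468
Market ¥318.54 > fair 312.6468: forward overpriced → cash-and-carry (borrow at r, buy the stock and collect the dividends, short the forward).
Profit at T = |F_mkt − F*| = |318.54 − 312.6468| = ¥5.89 per share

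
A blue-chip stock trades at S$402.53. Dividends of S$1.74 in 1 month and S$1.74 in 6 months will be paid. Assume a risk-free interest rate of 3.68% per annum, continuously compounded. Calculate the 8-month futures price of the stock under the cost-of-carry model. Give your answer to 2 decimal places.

PV(dividends) I = 1.74·e^(−0.0368·1/12) + 1.74·e^(−0.0368·6/12)
I = 1.7347 + 1.7083 = 3.4430
F = (S − I)·e^(rT) = (402.53 − 3.4430) · e^(0.0368·8/12)
= 399.0870 · e^0.024533 = 399.0870 × 1.024836 = S$409.00

S$409.00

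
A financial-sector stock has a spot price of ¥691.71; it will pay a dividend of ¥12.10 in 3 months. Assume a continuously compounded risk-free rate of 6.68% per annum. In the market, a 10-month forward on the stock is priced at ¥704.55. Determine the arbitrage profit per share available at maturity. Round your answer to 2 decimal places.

PV(dividends) I = 12.10·e^(−0.0668·3/12) = 11.8996
Fair forward F* = (S − I)·e^(rT) = (691.71 − 11.8996)·e^0.055667 = 679.8104 × 1.057246 = 718.7268
Market ¥704.55 < fair 718.7268: forward underpriced → reverse cash-and-carry (short the stock, invest proceeds at r, pay the dividends, go long the forward).
Profit at T = |F_mkt − F*| = |704.55 − 718.7268| = ¥14.18 per share

¥14.18 per share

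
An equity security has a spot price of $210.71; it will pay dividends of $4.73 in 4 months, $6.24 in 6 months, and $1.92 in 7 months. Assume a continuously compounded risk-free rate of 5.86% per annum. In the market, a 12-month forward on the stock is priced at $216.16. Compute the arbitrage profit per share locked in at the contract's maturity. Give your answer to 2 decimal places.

$6.04 per share

PV(dividends) I = 4.73·e^(−0.0586·4/12) + 6.24·e^(−0.0586·6/12) + 1.92·e^(−0.0586·7/12) = 12.5538
Fair forward F* = (S − I)·e^(rT) = (210.71 − 12.5538)·e^0.058600 = 198.1562 × 1.060351 = 210.1151
Market $216.16 > fair 210.1151: forward overpriced → cash-and-carry (borrow at r, buy the stock and collect the dividends, short the forward).
Profit at T = |F_mkt − F*| = |216.16 − 210.1151| = $6.04 per share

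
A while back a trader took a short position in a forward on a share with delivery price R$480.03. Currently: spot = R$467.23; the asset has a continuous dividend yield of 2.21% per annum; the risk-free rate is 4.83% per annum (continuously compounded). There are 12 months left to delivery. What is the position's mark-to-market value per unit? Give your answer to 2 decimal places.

Current fair forward for the remaining 12 months: F = S·e^((r − q)·T), (r − q) = 0.0483 − 0.0221 = 0.0262
F = 467.23 · e^(0.0262 × 12/12) = 467.23 × 1.026546 = 479.6331
Value of long forward = (F − K)·e^(−rT) = (479.6331 − 480.03) · e^(−0.0483·12/12)
= -0.3969 × 0.952848 = -0.38
Short position value = −(long value) = R$0.38

R$0.38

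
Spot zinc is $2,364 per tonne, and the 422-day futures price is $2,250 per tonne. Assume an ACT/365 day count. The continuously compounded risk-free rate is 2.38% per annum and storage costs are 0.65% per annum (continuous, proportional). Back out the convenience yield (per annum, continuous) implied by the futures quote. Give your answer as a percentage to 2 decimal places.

F = S·e^((r+u−y)T) ⇒ (r+u−y) = ln(F/S)/T
ln(2250/2364) = -0.049425; /T ⇒ -0.042749
y = r + u − ln(F/S)/T = 0.0238 + 0.0065 + 0.042749 = 0.073049
y = 7.30%

7.30%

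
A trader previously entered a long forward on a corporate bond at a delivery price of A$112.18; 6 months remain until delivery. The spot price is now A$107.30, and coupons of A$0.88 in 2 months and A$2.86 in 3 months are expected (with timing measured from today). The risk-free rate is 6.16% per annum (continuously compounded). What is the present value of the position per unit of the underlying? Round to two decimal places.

PV(remaining coupons) I = 0.88·e^(−0.0616·2/12) + 2.86·e^(−0.0616·3/12) = 3.6873
Current forward F = (S − I)·e^(rT) = (107.30 − 3.6873)·e^(0.0616·6/12) = 103.6127 × 1.031279 = 106.8536
Value (long) = (F − K)·e^(−rT) = (106.8536 − 112.18) × 0.969669 = -5.1648
Value = -A$5.16

-A$5.16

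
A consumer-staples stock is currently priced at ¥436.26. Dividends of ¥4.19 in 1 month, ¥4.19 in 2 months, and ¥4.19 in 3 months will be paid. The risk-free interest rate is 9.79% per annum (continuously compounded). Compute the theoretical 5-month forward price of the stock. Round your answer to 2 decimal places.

PV(dividends) I = 4.19·e^(−0.0979·1/12) + 4.19·e^(−0.0979·2/12) + 4.19·e^(−0.0979·3/12)
I = 4.1560 + 4.1222 + 4.0887 = 12.3669
F = (S − I)·e^(rT) = (436.26 − 12.3669) · e^(0.0979·5/12)
= 423.8931 · e^0.040792 = 423.8931 × 1.041635 = ¥441.54

¥441.54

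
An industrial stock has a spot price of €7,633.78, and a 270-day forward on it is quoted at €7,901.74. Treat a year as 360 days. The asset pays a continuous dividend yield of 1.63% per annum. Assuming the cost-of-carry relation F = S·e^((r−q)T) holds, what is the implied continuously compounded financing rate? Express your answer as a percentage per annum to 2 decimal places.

From F = S·e^((r−q)T): (r − q) = ln(F/S)/T
ln(7901.74/7633.78) = ln(1.035102) = 0.034500
(r − q) = 0.034500 / (270/360) = 0.046000
r = ln(F/S)/T + q = 0.046000 + 0.0163 = 0.062300
r = 6.23%

6.23%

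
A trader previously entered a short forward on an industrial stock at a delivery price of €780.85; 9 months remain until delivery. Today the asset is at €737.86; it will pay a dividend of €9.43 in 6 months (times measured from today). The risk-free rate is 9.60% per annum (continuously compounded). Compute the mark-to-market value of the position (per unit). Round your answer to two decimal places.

-€2.27

PV(remaining dividends) I = 9.43·e^(−0.0960·6/12) = 8.9881
Current forward F = (S − I)·e^(rT) = (737.86 − 8.9881)·e^(0.0960·9/12) = 728.8719 × 1.074655 = 783.2858
Value (long) = (F − K)·e^(−rT) = (783.2858 − 780.85) × 0.930531 = 2.2666
Short position value = −(long value) = -€2.27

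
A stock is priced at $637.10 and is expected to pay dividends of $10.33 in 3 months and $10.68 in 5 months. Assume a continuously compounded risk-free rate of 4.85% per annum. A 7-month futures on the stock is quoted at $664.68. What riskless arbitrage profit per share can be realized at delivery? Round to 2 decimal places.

$30.56 per share

PV(dividends) I = 10.33·e^(−0.0485·3/12) + 10.68·e^(−0.0485·5/12) = 20.6718
Fair futures F* = (S − I)·e^(rT) = (637.10 − 20.6718)·e^0.028292 = 616.4282 × 1.028696 = 634.1172
Market $664.68 > fair 634.1172: forward overpriced → cash-and-carry (borrow at r, buy the stock and collect the dividends, short the forward).
Profit at T = |F_mkt − F*| = |664.68 − 634.1172| = $30.56 per share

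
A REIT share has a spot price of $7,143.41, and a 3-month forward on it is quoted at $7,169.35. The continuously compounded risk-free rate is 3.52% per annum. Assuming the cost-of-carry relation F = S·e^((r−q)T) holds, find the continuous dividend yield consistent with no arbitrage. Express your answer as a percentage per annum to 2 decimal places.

2.07%

From F = S·e^((r−q)T): (r − q) = ln(F/S)/T
ln(7169.35/7143.41) = ln(1.003631) = 0.003624
(r − q) = 0.003624 / (3/12) = 0.014496
q = r − ln(F/S)/T = 0.0352 − 0.014496 = 0.020704
q = 2.07%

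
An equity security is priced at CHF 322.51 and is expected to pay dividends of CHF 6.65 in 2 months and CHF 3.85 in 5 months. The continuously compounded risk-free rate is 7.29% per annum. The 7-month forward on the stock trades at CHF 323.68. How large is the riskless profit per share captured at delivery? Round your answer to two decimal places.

PV(dividends) I = 6.65·e^(−0.0729·2/12) + 3.85·e^(−0.0729·5/12) = 10.3045
Fair forward F* = (S − I)·e^(rT) = (322.51 − 10.3045)·e^0.042525 = 312.2055 × 1.043442 = 325.7683
Market CHF 323.68 < fair 325.7683: forward underpriced → reverse cash-and-carry (short the stock, invest proceeds at r, pay the dividends, go long the forward).
Profit at T = |F_mkt − F*| = |323.68 − 325.7683| = CHF 2.09 per share

CHF 2.09 per share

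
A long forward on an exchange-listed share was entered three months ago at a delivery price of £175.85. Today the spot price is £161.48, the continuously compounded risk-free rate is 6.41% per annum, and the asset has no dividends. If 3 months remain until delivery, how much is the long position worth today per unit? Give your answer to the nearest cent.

-£11.57

Current fair forward for the remaining 3 months: F = S·e^(r·T), r = 0.0641
F = 161.48 · e^(0.0641 × 3/12) = 161.48 × 1.016154 = 164.0885
Value of long forward = (F − K)·e^(−rT) = (164.0885 − 175.85) · e^(−0.0641·3/12)
= -11.7615 × 0.984103 = -11.57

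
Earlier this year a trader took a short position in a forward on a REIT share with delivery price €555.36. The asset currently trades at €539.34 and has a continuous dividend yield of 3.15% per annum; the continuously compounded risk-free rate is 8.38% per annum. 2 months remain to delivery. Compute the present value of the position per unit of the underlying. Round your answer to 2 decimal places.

Current fair forward for the remaining 2 months: F = S·e^((r − q)·T), (r − q) = 0.0838 − 0.0315 = 0.0523
F = 539.34 · e^(0.0523 × 2/12) = 539.34 × 1.008755 = 544.0619
Value of long forward = (F − K)·e^(−rT) = (544.0619 − 555.36) · e^(−0.0838·2/12)
= -11.2981 × 0.986130 = -11.14
Short position value = −(long value) = €11.14

€11.14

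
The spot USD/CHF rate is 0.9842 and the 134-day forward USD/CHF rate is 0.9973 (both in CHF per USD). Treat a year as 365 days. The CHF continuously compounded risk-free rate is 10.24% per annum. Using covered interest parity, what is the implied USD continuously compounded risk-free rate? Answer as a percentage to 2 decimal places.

F = S·e^((r_CHF − r_USD)T) ⇒ r_USD = r_CHF − ln(F/S)/T
ln(0.9973/0.9842) = 0.013222; /(134/365) = 0.036015
r_USD = 0.1024 − 0.036015 = 0.066385
r_USD = 6.64%

6.64%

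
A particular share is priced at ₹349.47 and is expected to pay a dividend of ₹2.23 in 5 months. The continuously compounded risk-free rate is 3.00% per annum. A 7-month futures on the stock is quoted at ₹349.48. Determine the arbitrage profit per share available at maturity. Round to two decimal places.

PV(dividends) I = 2.23·e^(−0.0300·5/12) = 2.2023
Fair futures F* = (S − I)·e^(rT) = (349.47 − 2.2023)·e^0.017500 = 347.2677 × 1.017654 = 353.3984
Market ₹349.48 < fair 353.3984: forward underpriced → reverse cash-and-carry (short the stock, invest proceeds at r, pay the dividends, go long the forward).
Profit at T = |F_mkt − F*| = |349.48 − 353.3984| = ₹3.92 per share

₹3.92 per share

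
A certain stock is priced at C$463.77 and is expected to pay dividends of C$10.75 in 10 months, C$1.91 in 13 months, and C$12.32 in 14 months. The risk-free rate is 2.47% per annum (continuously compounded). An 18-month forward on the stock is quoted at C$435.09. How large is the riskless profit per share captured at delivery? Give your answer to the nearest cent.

PV(dividends) I = 10.75·e^(−0.0247·10/12) + 1.91·e^(−0.0247·13/12) + 12.32·e^(−0.0247·14/12) = 24.3606
Fair forward F* = (S − I)·e^(rT) = (463.77 − 24.3606)·e^0.037050 = 439.4094 × 1.037745 = 455.9949
Market C$435.09 < fair 455.9949: forward underpriced → reverse cash-and-carry (short the stock, invest proceeds at r, pay the dividends, go long the forward).
Profit at T = |F_mkt − F*| = |435.09 − 455.9949| = C$20.90 per share

C$20.90 per share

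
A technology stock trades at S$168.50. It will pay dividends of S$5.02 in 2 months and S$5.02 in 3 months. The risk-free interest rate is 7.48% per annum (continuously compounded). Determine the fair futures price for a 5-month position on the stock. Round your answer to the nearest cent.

S$163.64

PV(dividends) I = 5.02·e^(−0.0748·2/12) + 5.02·e^(−0.0748·3/12)
I = 4.9578 + 4.9270 = 9.8848
F = (S − I)·e^(rT) = (168.50 − 9.8848) · e^(0.0748·5/12)
= 158.6152 · e^0.031167 = 158.6152 × 1.031658 = S$163.64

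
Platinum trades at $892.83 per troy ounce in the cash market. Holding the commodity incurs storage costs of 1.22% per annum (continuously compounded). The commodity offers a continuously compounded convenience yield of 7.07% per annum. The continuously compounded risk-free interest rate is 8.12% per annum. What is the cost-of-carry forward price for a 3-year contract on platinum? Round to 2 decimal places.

Net carry = r + u − y = 0.0812 + 0.0122 − 0.0707 = 0.0227
F = S·e^((r+u−y)T) = 892.83 · e^(0.0227 × 3) = 892.83 · e^0.068100
= 892.83 × 1.070472 = $955.75 per troy ounce

$955.75 per troy ounce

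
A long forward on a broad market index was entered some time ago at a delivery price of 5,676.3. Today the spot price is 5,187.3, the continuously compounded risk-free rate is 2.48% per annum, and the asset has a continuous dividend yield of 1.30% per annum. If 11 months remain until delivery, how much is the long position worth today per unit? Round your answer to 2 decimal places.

-422.86

Current fair forward for the remaining 11 months: F = S·e^((r − q)·T), (r − q) = 0.0248 − 0.0130 = 0.0118
F = 5187.3 · e^(0.0118 × 11/12) = 5187.3 × 1.01087538 = 5243.7139
Value of long forward = (F − K)·e^(−rT) = (5243.7139 − 5676.3) · e^(−0.0248·11/12)
= -432.5861 × 0.97752312 = -422.86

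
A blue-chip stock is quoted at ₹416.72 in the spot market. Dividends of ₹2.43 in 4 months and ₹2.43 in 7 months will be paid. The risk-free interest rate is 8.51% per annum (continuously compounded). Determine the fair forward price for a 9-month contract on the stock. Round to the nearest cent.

PV(dividends) I = 2.43·e^(−0.0851·4/12) + 2.43·e^(−0.0851·7/12)
I = 2.3620 + 2.3123 = 4.6743
F = (S − I)·e^(rT) = (416.72 − 4.6743) · e^(0.0851·9/12)
= 412.0457 · e^0.063825 = 412.0457 × 1.065906 = ₹439.20

₹439.20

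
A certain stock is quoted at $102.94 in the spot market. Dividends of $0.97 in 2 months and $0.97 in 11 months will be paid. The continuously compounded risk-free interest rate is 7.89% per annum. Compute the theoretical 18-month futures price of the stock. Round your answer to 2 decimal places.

PV(dividends) I = 0.97·e^(−0.0789·2/12) + 0.97·e^(−0.0789·11/12)
I = 0.9573 + 0.9023 = 1.8596
F = (S − I)·e^(rT) = (102.94 − 1.8596) · e^(0.0789·18/12)
= 101.0804 · e^0.118350 = 101.0804 × 1.125638 = $113.78

$113.78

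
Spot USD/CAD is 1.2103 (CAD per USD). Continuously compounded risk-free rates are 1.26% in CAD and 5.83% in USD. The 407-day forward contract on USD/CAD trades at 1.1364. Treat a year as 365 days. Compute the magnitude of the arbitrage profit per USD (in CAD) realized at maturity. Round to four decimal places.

Fair forward: F* = S·e^(carry·T), with carry = (r_CAD − r_USD) = 0.0126 − 0.0583 = -0.0457
F* = 1.2103 · e^(-0.0457 × 407/365) = 1.2103 · e^-0.050959 = 1.2103 × 0.950318 = 1.1502
Market 1.1364 < fair 1.1502: forward underpriced → reverse cash-and-carry (short spot, go long the forward).
At maturity, profit = |F_mkt − F*| = |1.1364 − 1.1502| = 0.0138 per USD (in CAD)

0.0138 per USD (in CAD)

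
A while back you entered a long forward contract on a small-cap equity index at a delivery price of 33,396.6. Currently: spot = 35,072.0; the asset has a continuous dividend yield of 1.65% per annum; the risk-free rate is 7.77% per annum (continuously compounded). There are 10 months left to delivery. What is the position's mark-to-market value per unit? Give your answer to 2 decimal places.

Current fair forward for the remaining 10 months: F = S·e^((r − q)·T), (r − q) = 0.0777 − 0.0165 = 0.0612
F = 35072.0 · e^(0.0612 × 10/12) = 35072.0 × 1.05232289 = 36907.0684
Value of long forward = (F − K)·e^(−rT) = (36907.0684 − 33396.6) · e^(−0.0777·10/12)
= 3510.4684 × 0.93730176 = 3290.37

3290.37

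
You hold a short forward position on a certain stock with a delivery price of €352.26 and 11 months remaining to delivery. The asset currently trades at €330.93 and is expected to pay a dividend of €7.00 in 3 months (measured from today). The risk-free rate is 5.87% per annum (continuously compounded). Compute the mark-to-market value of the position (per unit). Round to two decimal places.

€9.77

PV(remaining dividends) I = 7.00·e^(−0.0587·3/12) = 6.8980
Current forward F = (S − I)·e^(rT) = (330.93 − 6.8980)·e^(0.0587·11/12) = 324.0320 × 1.055282 = 341.9451
Value (long) = (F − K)·e^(−rT) = (341.9451 − 352.26) × 0.947614 = -9.7745
Short position value = −(long value) = €9.77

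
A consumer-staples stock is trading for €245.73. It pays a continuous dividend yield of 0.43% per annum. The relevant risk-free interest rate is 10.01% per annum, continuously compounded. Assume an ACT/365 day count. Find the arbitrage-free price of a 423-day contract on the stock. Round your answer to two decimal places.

F = S·e^((r − q)T) = 245.73 · e^((0.1001 − 0.0043) × 423/365)
= 245.73 · e^0.111023 = 245.73 × 1.117421
F = €274.58

€274.58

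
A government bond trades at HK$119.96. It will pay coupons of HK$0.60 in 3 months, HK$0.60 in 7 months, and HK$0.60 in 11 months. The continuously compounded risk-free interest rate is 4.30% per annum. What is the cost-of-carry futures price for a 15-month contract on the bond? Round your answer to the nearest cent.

HK$124.73

PV(coupons) I = 0.60·e^(−0.0430·3/12) + 0.60·e^(−0.0430·7/12) + 0.60·e^(−0.0430·11/12)
I = 0.5936 + 0.5851 + 0.5768 = 1.7555
F = (S − I)·e^(rT) = (119.96 − 1.7555) · e^(0.0430·15/12)
= 118.2045 · e^0.053750 = 118.2045 × 1.055221 = HK$124.73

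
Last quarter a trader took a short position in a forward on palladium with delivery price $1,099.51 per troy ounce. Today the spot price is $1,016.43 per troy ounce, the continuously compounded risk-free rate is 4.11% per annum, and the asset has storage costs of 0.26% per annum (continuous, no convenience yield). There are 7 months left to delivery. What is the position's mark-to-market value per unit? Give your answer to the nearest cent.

$55.49 per troy ounce

Current fair forward for the remaining 7 months: F = S·e^((r + u)·T), (r + u) = 0.0411 + 0.0026 = 0.0437
F = 1016.43 · e^(0.0437 × 7/12) = 1016.43 × 1.02581936 = 1042.6736
Value of long forward = (F − K)·e^(−rT) = (1042.6736 − 1099.51) · e^(−0.0411·7/12)
= -56.8364 × 0.97631012 = -55.49
Short position value = −(long value) = $55.49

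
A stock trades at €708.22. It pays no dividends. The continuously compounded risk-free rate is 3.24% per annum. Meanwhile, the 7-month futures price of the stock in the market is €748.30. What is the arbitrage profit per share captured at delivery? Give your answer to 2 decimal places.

Fair futures: F* = S·e^(carry·T), with carry = r = 0.0324
F* = 708.22 · e^(0.0324 × 7/12) = 708.22 · e^0.018900 = 708.22 × 1.019080 = €721.7328
Market €748.30 > fair €721.7328: forward overpriced → cash-and-carry (buy spot, short the forward).
At maturity, profit = |F_mkt − F*| = |748.30 − 721.7328| = €26.57 per share

€26.57 per share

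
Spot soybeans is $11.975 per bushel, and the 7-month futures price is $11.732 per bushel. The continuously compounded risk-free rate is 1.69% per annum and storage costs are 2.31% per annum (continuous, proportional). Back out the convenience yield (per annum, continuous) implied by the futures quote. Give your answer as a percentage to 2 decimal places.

7.51%

F = S·e^((r+u−y)T) ⇒ (r+u−y) = ln(F/S)/T
ln(11.732/11.975) = -0.020501; /T ⇒ -0.035145
y = r + u − ln(F/S)/T = 0.0169 + 0.0231 + 0.035145 = 0.075145
y = 7.51%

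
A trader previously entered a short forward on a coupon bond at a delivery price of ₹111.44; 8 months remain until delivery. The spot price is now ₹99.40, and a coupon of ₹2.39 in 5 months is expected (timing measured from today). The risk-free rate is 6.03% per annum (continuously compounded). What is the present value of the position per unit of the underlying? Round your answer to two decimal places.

PV(remaining coupons) I = 2.39·e^(−0.0603·5/12) = 2.3307
Current forward F = (S − I)·e^(rT) = (99.40 − 2.3307)·e^(0.0603·8/12) = 97.0693 × 1.041019 = 101.0510
Value (long) = (F − K)·e^(−rT) = (101.0510 − 111.44) × 0.960597 = -9.9796
Short position value = −(long value) = ₹9.98

₹9.98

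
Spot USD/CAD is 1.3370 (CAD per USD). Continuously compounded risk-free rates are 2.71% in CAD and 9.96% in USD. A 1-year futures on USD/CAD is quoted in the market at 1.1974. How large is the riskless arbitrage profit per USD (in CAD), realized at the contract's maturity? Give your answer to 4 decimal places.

Fair futures: F* = S·e^(carry·T), with carry = (r_CAD − r_USD) = 0.0271 − 0.0996 = -0.0725
F* = 1.3370 · e^(-0.0725 × 1) = 1.3370 · e^-0.072500 = 1.3370 × 0.930066 = 1.2435
Market 1.1974 < fair 1.2435: forward underpriced → reverse cash-and-carry (short spot, go long the forward).
At maturity, profit = |F_mkt − F*| = |1.1974 − 1.2435| = 0.0461 per USD (in CAD)

0.0461 per USD (in CAD)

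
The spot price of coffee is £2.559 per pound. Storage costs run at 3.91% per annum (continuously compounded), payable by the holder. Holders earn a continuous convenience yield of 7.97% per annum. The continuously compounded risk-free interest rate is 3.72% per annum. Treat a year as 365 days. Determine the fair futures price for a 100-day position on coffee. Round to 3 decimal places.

Net carry = r + u − y = 0.0372 + 0.0391 − 0.0797 = -0.0034
F = S·e^((r+u−y)T) = 2.559 · e^(-0.0034 × 100/365) = 2.559 · e^-0.000932
= 2.559 × 0.999068 = £2.557 per pound

£2.557 per pound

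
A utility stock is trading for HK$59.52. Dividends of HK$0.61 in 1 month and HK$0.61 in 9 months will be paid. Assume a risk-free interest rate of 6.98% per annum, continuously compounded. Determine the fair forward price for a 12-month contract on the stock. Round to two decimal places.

PV(dividends) I = 0.61·e^(−0.0698·1/12) + 0.61·e^(−0.0698·9/12)
I = 0.6065 + 0.5789 = 1.1854
F = (S − I)·e^(rT) = (59.52 − 1.1854) · e^(0.0698·12/12)
= 58.3346 · e^0.069800 = 58.3346 × 1.072294 = HK$62.55

HK$62.55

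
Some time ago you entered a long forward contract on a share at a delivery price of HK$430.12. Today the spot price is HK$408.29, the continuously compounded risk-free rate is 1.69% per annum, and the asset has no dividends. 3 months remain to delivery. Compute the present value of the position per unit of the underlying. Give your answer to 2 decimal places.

-HK$20.02

Current fair forward for the remaining 3 months: F = S·e^(r·T), r = 0.0169
F = 408.29 · e^(0.0169 × 3/12) = 408.29 × 1.004234 = 410.0187
Value of long forward = (F − K)·e^(−rT) = (410.0187 − 430.12) · e^(−0.0169·3/12)
= -20.1013 × 0.995784 = -20.02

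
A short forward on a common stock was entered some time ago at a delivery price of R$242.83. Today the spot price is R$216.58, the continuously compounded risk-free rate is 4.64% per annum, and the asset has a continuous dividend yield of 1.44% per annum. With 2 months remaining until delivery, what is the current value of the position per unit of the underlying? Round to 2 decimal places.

R$24.90

Current fair forward for the remaining 2 months: F = S·e^((r − q)·T), (r − q) = 0.0464 − 0.0144 = 0.0320
F = 216.58 · e^(0.0320 × 2/12) = 216.58 × 1.005348 = 217.7383
Value of long forward = (F − K)·e^(−rT) = (217.7383 − 242.83) · e^(−0.0464·2/12)
= -25.0917 × 0.992296 = -24.90
Short position value = −(long value) = R$24.90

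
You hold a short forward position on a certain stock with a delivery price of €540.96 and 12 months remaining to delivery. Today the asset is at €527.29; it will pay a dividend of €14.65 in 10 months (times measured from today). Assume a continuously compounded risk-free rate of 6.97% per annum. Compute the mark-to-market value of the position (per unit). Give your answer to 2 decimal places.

PV(remaining dividends) I = 14.65·e^(−0.0697·10/12) = 13.8233
Current forward F = (S − I)·e^(rT) = (527.29 − 13.8233)·e^(0.0697·12/12) = 513.4667 × 1.072186 = 550.5318
Value (long) = (F − K)·e^(−rT) = (550.5318 − 540.96) × 0.932674 = 8.9274
Short position value = −(long value) = -€8.93

-€8.93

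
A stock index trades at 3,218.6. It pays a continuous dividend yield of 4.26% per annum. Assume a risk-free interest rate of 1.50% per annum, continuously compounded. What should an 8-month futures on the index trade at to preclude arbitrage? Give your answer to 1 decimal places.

F = S·e^((r − q)T) = 3218.6 · e^((0.0150 − 0.0426) × 8/12)
= 3218.6 · e^-0.018400 = 3218.6 × 0.981768
F = 3,159.9

3,159.9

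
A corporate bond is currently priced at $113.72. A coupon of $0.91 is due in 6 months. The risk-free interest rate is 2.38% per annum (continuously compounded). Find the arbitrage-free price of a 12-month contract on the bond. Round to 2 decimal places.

$115.54

PV(coupons) I = 0.91·e^(−0.0238·6/12)
I = 0.8992
F = (S − I)·e^(rT) = (113.72 − 0.8992) · e^(0.0238·12/12)
= 112.8208 · e^0.023800 = 112.8208 × 1.024085 = $115.54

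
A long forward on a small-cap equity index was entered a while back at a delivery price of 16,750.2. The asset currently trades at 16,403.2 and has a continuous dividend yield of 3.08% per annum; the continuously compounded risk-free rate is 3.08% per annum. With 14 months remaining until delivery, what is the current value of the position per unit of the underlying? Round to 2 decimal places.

-334.75

Current fair forward for the remaining 14 months: F = S·e^((r − q)·T), (r − q) = 0.0308 − 0.0308 = 0.0000
F = 16403.2 · e^(0.0000 × 14/12) = 16403.2 × 1.00000000 = 16403.2000
Value of long forward = (F − K)·e^(−rT) = (16403.2000 − 16750.2) · e^(−0.0308·14/12)
= -347.0000 × 0.96470460 = -334.75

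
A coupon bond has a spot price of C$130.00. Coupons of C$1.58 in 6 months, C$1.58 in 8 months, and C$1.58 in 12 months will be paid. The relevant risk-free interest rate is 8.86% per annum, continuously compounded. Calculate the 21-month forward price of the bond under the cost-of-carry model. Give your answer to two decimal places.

C$146.61

PV(coupons) I = 1.58·e^(−0.0886·6/12) + 1.58·e^(−0.0886·8/12) + 1.58·e^(−0.0886·12/12)
I = 1.5115 + 1.4894 + 1.4460 = 4.4469
F = (S − I)·e^(rT) = (130.00 − 4.4469) · e^(0.0886·21/12)
= 125.5531 · e^0.155050 = 125.5531 × 1.167716 = C$146.61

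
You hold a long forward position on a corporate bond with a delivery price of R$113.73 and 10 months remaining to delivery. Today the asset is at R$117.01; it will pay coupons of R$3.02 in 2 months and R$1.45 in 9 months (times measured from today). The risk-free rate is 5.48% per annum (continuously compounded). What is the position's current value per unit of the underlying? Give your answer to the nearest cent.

R$3.97

PV(remaining coupons) I = 3.02·e^(−0.0548·2/12) + 1.45·e^(−0.0548·9/12) = 4.3842
Current forward F = (S − I)·e^(rT) = (117.01 − 4.3842)·e^(0.0548·10/12) = 112.6258 × 1.046725 = 117.8882
Value (long) = (F − K)·e^(−rT) = (117.8882 − 113.73) × 0.955360 = 3.9726
Value = R$3.97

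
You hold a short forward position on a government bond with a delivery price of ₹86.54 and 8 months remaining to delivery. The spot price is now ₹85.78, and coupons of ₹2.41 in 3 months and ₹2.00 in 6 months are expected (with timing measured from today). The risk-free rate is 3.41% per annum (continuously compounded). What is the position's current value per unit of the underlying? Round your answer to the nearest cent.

PV(remaining coupons) I = 2.41·e^(−0.0341·3/12) + 2.00·e^(−0.0341·6/12) = 4.3557
Current forward F = (S − I)·e^(rT) = (85.78 − 4.3557)·e^(0.0341·8/12) = 81.4243 × 1.022994 = 83.2966
Value (long) = (F − K)·e^(−rT) = (83.2966 − 86.54) × 0.977523 = -3.1705
Short position value = −(long value) = ₹3.17

₹3.17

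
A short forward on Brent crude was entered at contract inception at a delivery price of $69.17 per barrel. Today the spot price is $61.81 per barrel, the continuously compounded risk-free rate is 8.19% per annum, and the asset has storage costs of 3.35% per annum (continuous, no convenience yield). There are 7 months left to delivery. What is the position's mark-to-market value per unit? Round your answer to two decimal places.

$2.91 per barrel

Current fair forward for the remaining 7 months: F = S·e^((r + u)·T), (r + u) = 0.0819 + 0.0335 = 0.1154
F = 61.81 · e^(0.1154 × 7/12) = 61.81 × 1.069634 = 66.1141
Value of long forward = (F − K)·e^(−rT) = (66.1141 − 69.17) · e^(−0.0819·7/12)
= -3.0559 × 0.953348 = -2.91
Short position value = −(long value) = $2.91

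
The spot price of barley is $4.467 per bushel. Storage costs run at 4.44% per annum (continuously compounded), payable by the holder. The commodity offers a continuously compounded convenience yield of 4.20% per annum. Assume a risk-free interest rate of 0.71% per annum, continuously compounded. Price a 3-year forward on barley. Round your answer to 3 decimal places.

Net carry = r + u − y = 0.0071 + 0.0444 − 0.0420 = 0.0095
F = S·e^((r+u−y)T) = 4.467 · e^(0.0095 × 3) = 4.467 · e^0.028500
= 4.467 × 1.028910 = $4.596 per bushel

$4.596 per bushel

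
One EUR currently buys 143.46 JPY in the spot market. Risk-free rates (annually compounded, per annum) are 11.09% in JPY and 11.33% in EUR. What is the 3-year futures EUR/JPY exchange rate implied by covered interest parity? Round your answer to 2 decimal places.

142.53

By covered interest parity, F = S · (1+r_JPY)^T / (1+r_EUR)^T
= 143.46 × 1.370960 / 1.379865 = 143.46 × 0.993546
F = 142.53 JPY per EUR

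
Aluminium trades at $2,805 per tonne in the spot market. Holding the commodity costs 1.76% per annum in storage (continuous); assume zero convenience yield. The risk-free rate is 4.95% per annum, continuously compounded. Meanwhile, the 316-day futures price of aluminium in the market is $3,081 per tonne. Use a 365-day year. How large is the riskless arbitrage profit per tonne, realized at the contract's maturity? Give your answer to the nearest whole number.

$108 per tonne

Fair futures: F* = S·e^(carry·T), with carry = (r + u) = 0.0495 + 0.0176 = 0.0671
F* = 2805 · e^(0.0671 × 316/365) = 2805 · e^0.058092 = 2805 × 1.059812 = $2972.7727
Market $3081 > fair $2972.7727: forward overpriced → cash-and-carry (buy spot, short the forward).
At maturity, profit = |F_mkt − F*| = |3081 − 2972.7727| = $108 per tonne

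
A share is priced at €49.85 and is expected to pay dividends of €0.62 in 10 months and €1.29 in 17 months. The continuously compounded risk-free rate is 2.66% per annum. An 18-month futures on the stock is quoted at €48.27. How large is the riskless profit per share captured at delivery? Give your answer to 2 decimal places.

PV(dividends) I = 0.62·e^(−0.0266·10/12) + 1.29·e^(−0.0266·17/12) = 1.8487
Fair futures F* = (S − I)·e^(rT) = (49.85 − 1.8487)·e^0.039900 = 48.0013 × 1.040707 = 49.9553
Market €48.27 < fair 49.9553: forward underpriced → reverse cash-and-carry (short the stock, invest proceeds at r, pay the dividends, go long the forward).
Profit at T = |F_mkt − F*| = |48.27 − 49.9553| = €1.69 per share

€1.69 per share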